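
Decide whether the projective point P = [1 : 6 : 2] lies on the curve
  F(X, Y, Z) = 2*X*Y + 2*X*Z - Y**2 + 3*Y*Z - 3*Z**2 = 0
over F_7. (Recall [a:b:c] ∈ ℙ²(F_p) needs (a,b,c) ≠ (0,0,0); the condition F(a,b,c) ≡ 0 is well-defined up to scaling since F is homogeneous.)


F(1,6,2) ≡ 4 (mod 7); P is NOT on the curve.

Evaluate F(1, 6, 2) term-by-term (mod 7).
  2*X*Y ↦ 2·1·6·1 = 12
  2*X*Z ↦ 2·1·1·2 = 4
  -Y**2 ↦ -1·1·36·1 = -36
  3*Y*Z ↦ 3·1·6·2 = 36
  -3*Z**2 ↦ -3·1·1·4 = -12
Sum: F(1, 6, 2) = (12) + (4) + (-36) + (36) + (-12) = 4.
Reducing mod 7: 4 ≡ 4 (mod 7).
Since F(a, b, c) ≡ 4 ≠ 0 (mod 7), P does NOT lie on the curve.


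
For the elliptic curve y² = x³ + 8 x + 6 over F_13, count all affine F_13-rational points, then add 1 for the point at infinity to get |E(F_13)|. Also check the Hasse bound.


Affine points = {(2, 2), (2, 11), (6, 6), (6, 7), (8, 6), (8, 7), (9, 1), (9, 12), (12, 6), (12, 7)}; affine count = 10; |E(F_13)| = 11.

Discriminant check: Δ ∝ 4a³ + 27b² = 4·8³ + 27·6² = 4·512 + 27·36 ≡ 4 (mod 13). Nonzero ⇒ E is nonsingular.
For each x ∈ F_13, compute rhs = x³ + 8·x + 6 mod 13, then count y ∈ F_13 with y² ≡ rhs.
  x = 0: rhs = 6, matching y values: none (0 points).
  x = 1: rhs = 2, matching y values: none (0 points).
  x = 2: rhs = 4, matching y values: 2, 11 (2 points).
  x = 3: rhs = 5, matching y values: none (0 points).
  x = 4: rhs = 11, matching y values: none (0 points).
  x = 5: rhs = 2, matching y values: none (0 points).
  x = 6: rhs = 10, matching y values: 6, 7 (2 points).
  x = 7: rhs = 2, matching y values: none (0 points).
  x = 8: rhs = 10, matching y values: 6, 7 (2 points).
  x = 9: rhs = 1, matching y values: 1, 12 (2 points).
  x = 10: rhs = 7, matching y values: none (0 points).
  x = 11: rhs = 8, matching y values: none (0 points).
  x = 12: rhs = 10, matching y values: 6, 7 (2 points).
Total affine count: 10.
Full point count |E(F_13)| = 10 + 1 = 11.
Hasse bound: |11 − (13+1)| = |-3| = 3 ≤ 2√13 ≈ 7.2111 ✓.


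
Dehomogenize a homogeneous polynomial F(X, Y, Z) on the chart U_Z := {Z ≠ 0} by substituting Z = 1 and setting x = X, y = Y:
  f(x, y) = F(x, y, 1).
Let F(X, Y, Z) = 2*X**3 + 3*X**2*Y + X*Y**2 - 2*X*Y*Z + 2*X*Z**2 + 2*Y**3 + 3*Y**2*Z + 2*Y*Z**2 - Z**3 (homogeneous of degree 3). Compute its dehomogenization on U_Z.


f(x, y) = 2*x**3 + 3*x**2*y + x*y**2 - 2*x*y + 2*x + 2*y**3 + 3*y**2 + 2*y - 1

On U_Z we set Z = 1. Each monomial c·X^i·Y^j·Z^k in F becomes c·x^i·y^j·1^k = c·x^i·y^j.
Substituting Z = 1: F(X, Y, 1) = 2*x**3 + 3*x**2*y + x*y**2 - 2*x*y + 2*x + 2*y**3 + 3*y**2 + 2*y - 1.
Note: deg(f) ≤ deg(F) = 3; strict inequality happens when F is divisible by Z (lost terms).


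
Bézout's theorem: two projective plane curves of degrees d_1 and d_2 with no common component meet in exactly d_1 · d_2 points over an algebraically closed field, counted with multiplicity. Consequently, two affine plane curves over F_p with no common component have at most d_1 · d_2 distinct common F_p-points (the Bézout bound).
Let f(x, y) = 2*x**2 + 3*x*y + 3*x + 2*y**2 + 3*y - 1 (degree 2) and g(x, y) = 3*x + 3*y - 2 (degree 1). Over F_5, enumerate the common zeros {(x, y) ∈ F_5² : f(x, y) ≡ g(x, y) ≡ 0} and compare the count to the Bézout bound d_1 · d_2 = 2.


Common zeros: {(1, 3), (3, 1)}; count = 2; Bézout bound = 2.

deg(f) = 2, deg(g) = 1, so Bézout bound = 2.
Scan x ∈ F_5. For each x, list the y ∈ F_5 with f(x, y) ≡ 0 and those with g(x, y) ≡ 0 (mod 5); the common zeros in that column are the intersection.
  x = 0: f ≡ 0 at y ∈ ∅; g ≡ 0 at y ∈ {4}; common: ∅.
  x = 1: f ≡ 0 at y ∈ {3, 4}; g ≡ 0 at y ∈ {3}; common: {3}.
  x = 2: f ≡ 0 at y ∈ ∅; g ≡ 0 at y ∈ {2}; common: ∅.
  x = 3: f ≡ 0 at y ∈ {1, 3}; g ≡ 0 at y ∈ {1}; common: {1}.
  x = 4: f ≡ 0 at y ∈ {1, 4}; g ≡ 0 at y ∈ {0}; common: ∅.
Collecting: common zeros = {(1, 3), (3, 1)}, so the count is 2.
Comparison with the Bézout bound: 2 ≤ 2 = deg(f)·deg(g), as expected for curves with no common component (the bound is attained).


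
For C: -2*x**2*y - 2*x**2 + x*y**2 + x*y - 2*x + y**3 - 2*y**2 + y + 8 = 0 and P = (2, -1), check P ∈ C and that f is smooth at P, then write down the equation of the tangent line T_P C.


Tangent line at P: -2*x - 2*y + 2 = 0.

Step 1: f(2, -1) = 0, so P lies on C.
Step 2: partial derivatives
  f_x(x, y) = -4*x*y - 4*x + y**2 + y - 2, f_y(x, y) = -2*x**2 + 2*x*y + x + 3*y**2 - 4*y + 1.
  f_x(P) = -2, f_y(P) = -2 (gradient nonzero, so P is smooth).
Step 3: tangent line at P: -2·(x − 2) + -2·(y − -1) = 0.
Expanding: -2*x - 2*y + 2 = 0.


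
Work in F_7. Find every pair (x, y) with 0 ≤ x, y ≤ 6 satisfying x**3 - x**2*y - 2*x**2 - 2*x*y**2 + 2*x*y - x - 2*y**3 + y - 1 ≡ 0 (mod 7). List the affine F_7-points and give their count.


Affine F_7-points: {(0, 6), (4, 2), (4, 6)}; count = 3.

For each of the 49 pairs (x, y) ∈ F_7², evaluate f(x, y) mod 7. Record the zeros.
  x = 0: [0↦6, 1↦5, 2↦6, 3↦4, 4↦1, 5↦6, 6↦0]  zeros at y ∈ {6}
  x = 1: [0↦4, 1↦2, 2↦5, 3↦1, 4↦6, 5↦1, 6↦2]  zeros at y ∈ ∅
  x = 2: [0↦4, 1↦6, 2↦2, 3↦1, 4↦5, 5↦2, 6↦1]  zeros at y ∈ ∅
  x = 3: [0↦5, 1↦2, 2↦3, 3↦3, 4↦4, 5↦1, 6↦3]  zeros at y ∈ ∅
  x = 4: [0↦6, 1↦3, 2↦0, 3↦6, 4↦2, 5↦4, 6↦0]  zeros at y ∈ {2, 6}
  x = 5: [0↦6, 1↦1, 2↦6, 3↦2, 4↦5, 5↦3, 6↦5]  zeros at y ∈ ∅
  x = 6: [0↦4, 1↦2, 2↦6, 3↦4, 4↦5, 5↦4, 6↦3]  zeros at y ∈ ∅
Collecting zeros: affine points = {(0, 6), (4, 2), (4, 6)}.
Total count |C(F_7)_aff| = 3.


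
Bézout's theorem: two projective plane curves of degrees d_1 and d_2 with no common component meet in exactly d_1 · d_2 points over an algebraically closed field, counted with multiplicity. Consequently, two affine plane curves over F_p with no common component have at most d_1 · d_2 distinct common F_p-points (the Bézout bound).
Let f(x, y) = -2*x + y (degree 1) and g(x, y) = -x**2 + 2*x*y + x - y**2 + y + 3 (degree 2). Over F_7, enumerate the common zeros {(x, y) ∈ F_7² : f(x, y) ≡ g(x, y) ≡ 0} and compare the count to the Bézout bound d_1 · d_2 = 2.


Common zeros: {(5, 3)}; count = 1; Bézout bound = 2.

deg(f) = 1, deg(g) = 2, so Bézout bound = 2.
Scan x ∈ F_7. For each x, list the y ∈ F_7 with f(x, y) ≡ 0 and those with g(x, y) ≡ 0 (mod 7); the common zeros in that column are the intersection.
  x = 0: f ≡ 0 at y ∈ {0}; g ≡ 0 at y ∈ ∅; common: ∅.
  x = 1: f ≡ 0 at y ∈ {2}; g ≡ 0 at y ∈ {5}; common: ∅.
  x = 2: f ≡ 0 at y ∈ {4}; g ≡ 0 at y ∈ {2, 3}; common: ∅.
  x = 3: f ≡ 0 at y ∈ {6}; g ≡ 0 at y ∈ {2, 5}; common: ∅.
  x = 4: f ≡ 0 at y ∈ {1}; g ≡ 0 at y ∈ ∅; common: ∅.
  x = 5: f ≡ 0 at y ∈ {3}; g ≡ 0 at y ∈ {1, 3}; common: {3}.
  x = 6: f ≡ 0 at y ∈ {5}; g ≡ 0 at y ∈ ∅; common: ∅.
Collecting: common zeros = {(5, 3)}, so the count is 1.
Comparison with the Bézout bound: 1 ≤ 2 = deg(f)·deg(g), as expected for curves with no common component (the affine F_7-count falls short of the bound because intersections may lie at infinity, over extension fields, or carry multiplicity).


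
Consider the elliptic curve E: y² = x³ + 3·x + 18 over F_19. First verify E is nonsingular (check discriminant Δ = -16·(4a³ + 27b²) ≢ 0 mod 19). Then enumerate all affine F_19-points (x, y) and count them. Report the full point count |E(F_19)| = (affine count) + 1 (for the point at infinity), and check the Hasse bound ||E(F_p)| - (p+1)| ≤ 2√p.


Affine points = {(3, 4), (3, 15), (5, 5), (5, 14), (6, 9), (6, 10), (14, 7), (14, 12), (16, 1), (16, 18), (17, 2), (17, 17)}; affine count = 12; |E(F_19)| = 13.

Discriminant check: Δ ∝ 4a³ + 27b² = 4·3³ + 27·18² = 4·27 + 27·324 ≡ 2 (mod 19). Nonzero ⇒ E is nonsingular.
For each x ∈ F_19, compute rhs = x³ + 3·x + 18 mod 19, then count y ∈ F_19 with y² ≡ rhs.
  x = 0: rhs = 18, matching y values: none (0 points).
  x = 1: rhs = 3, matching y values: none (0 points).
  x = 2: rhs = 13, matching y values: none (0 points).
  x = 3: rhs = 16, matching y values: 4, 15 (2 points).
  x = 4: rhs = 18, matching y values: none (0 points).
  x = 5: rhs = 6, matching y values: 5, 14 (2 points).
  x = 6: rhs = 5, matching y values: 9, 10 (2 points).
  x = 7: rhs = 2, matching y values: none (0 points).
  x = 8: rhs = 3, matching y values: none (0 points).
  x = 9: rhs = 14, matching y values: none (0 points).
  x = 10: rhs = 3, matching y values: none (0 points).
  x = 11: rhs = 14, matching y values: none (0 points).
  x = 12: rhs = 15, matching y values: none (0 points).
  x = 13: rhs = 12, matching y values: none (0 points).
  x = 14: rhs = 11, matching y values: 7, 12 (2 points).
  x = 15: rhs = 18, matching y values: none (0 points).
  x = 16: rhs = 1, matching y values: 1, 18 (2 points).
  x = 17: rhs = 4, matching y values: 2, 17 (2 points).
  x = 18: rhs = 14, matching y values: none (0 points).
Total affine count: 12.
Full point count |E(F_19)| = 12 + 1 = 13.
Hasse bound: |13 − (19+1)| = |-7| = 7 ≤ 2√19 ≈ 8.7178 ✓.


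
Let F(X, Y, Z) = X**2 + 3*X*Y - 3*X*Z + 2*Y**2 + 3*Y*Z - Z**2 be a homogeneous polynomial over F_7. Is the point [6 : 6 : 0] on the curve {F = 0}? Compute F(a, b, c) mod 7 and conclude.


F(6,6,0) ≡ 6 (mod 7); P is NOT on the curve.

Evaluate F(6, 6, 0) term-by-term (mod 7).
  X**2 ↦ 1·36·1·1 = 36
  3*X*Y ↦ 3·6·6·1 = 108
  -3*X*Z ↦ -3·6·1·0 = 0
  2*Y**2 ↦ 2·1·36·1 = 72
  3*Y*Z ↦ 3·1·6·0 = 0
  -Z**2 ↦ -1·1·1·0 = 0
Sum: F(6, 6, 0) = (36) + (108) + (0) + (72) + (0) + (0) = 216.
Reducing mod 7: 216 ≡ 6 (mod 7).
Since F(a, b, c) ≡ 6 ≠ 0 (mod 7), P does NOT lie on the curve.


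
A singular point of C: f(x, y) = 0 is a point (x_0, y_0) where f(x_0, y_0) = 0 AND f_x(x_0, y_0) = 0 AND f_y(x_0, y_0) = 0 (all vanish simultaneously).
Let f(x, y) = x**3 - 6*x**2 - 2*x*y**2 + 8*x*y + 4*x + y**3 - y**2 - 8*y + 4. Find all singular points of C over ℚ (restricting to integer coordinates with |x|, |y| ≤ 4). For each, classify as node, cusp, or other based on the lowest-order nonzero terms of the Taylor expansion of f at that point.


Singular points: {(2, 2)}; classification: cusp.

Compute partial derivatives:
  f_x = 3*x**2 - 12*x - 2*y**2 + 8*y + 4.
  f_y = -4*x*y + 8*x + 3*y**2 - 2*y - 8.
Scan x_0 ∈ {−4, ..., 4}. For each x_0, f_y(x_0, y) is a polynomial in y; find its integer roots y ∈ {−4, ..., 4}, then test f_x and f at those candidates.
  x = -4: f_y(-4, y) = 3*y**2 + 14*y - 40; vanishes at y ∈ {2}. (-4, 2): f_x = 108 ≠ 0.
  x = -3: f_y(-3, y) = 3*y**2 + 10*y - 32; vanishes at y ∈ {2}. (-3, 2): f_x = 75 ≠ 0.
  x = -2: f_y(-2, y) = 3*y**2 + 6*y - 24; vanishes at y ∈ {-4, 2}. (-2, -4): f_x = -24 ≠ 0; (-2, 2): f_x = 48 ≠ 0.
  x = -1: f_y(-1, y) = 3*y**2 + 2*y - 16; vanishes at y ∈ {2}. (-1, 2): f_x = 27 ≠ 0.
  x = 0: f_y(0, y) = 3*y**2 - 2*y - 8; vanishes at y ∈ {2}. (0, 2): f_x = 12 ≠ 0.
  x = 1: f_y(1, y) = 3*y**2 - 6*y; vanishes at y ∈ {0, 2}. (1, 0): f_x = -5 ≠ 0; (1, 2): f_x = 3 ≠ 0.
  x = 2: f_y(2, y) = 3*y**2 - 10*y + 8; vanishes at y ∈ {2}. (2, 2): f_x = 0, f = 0 — SINGULAR.
  x = 3: f_y(3, y) = 3*y**2 - 14*y + 16; vanishes at y ∈ {2}. (3, 2): f_x = 3 ≠ 0.
  x = 4: f_y(4, y) = 3*y**2 - 18*y + 24; vanishes at y ∈ {2, 4}. (4, 2): f_x = 12 ≠ 0; (4, 4): f_x = 4 ≠ 0.
Only singular point on the grid: (2, 2).
Classify: substitute x = 2 + u, y = 2 + v and expand: f = u**3 - 2*u*v**2 + v**3 + v**2.
No constant or linear terms (consistent with a singular point). Quadratic part: v**2. Cubic part: u**3 - 2*u*v**2 + v**3.
The quadratic part v**2 is a perfect square, so there is a single (double) tangent line v = 0, i.e. y = 2. Restricting the cubic part to that line (v = 0) leaves u**3 ≠ 0, so f is not divisible by v and the branch is v² ≈ -u**3 to lowest order — this is a cusp.
Classification: cusp.


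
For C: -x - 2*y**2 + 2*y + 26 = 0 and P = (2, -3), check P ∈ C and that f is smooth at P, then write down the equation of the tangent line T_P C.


Tangent line at P: -x + 14*y + 44 = 0.

Step 1: f(2, -3) = 0, so P lies on C.
Step 2: partial derivatives
  f_x(x, y) = -1, f_y(x, y) = 2 - 4*y.
  f_x(P) = -1, f_y(P) = 14 (gradient nonzero, so P is smooth).
Step 3: tangent line at P: -1·(x − 2) + 14·(y − -3) = 0.
Expanding: -x + 14*y + 44 = 0.


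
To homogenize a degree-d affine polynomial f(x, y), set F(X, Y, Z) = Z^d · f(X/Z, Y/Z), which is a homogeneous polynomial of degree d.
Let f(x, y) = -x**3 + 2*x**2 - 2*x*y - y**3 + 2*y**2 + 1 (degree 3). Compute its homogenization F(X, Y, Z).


F(X, Y, Z) = -X**3 + 2*X**2*Z - 2*X*Y*Z - Y**3 + 2*Y**2*Z + Z**3

deg(f) = 3.
Substitute x = X/Z, y = Y/Z into f, then multiply by Z^3.
  monomial -1·x^3·y^0 ↦ -1·X^3·Y^0·Z^0.
  monomial 2·x^2·y^0 ↦ 2·X^2·Y^0·Z^1.
  monomial -2·x^1·y^1 ↦ -2·X^1·Y^1·Z^1.
  monomial -1·x^0·y^3 ↦ -1·X^0·Y^3·Z^0.
  monomial 2·x^0·y^2 ↦ 2·X^0·Y^2·Z^1.
  monomial 1·x^0·y^0 ↦ 1·X^0·Y^0·Z^3.
Collecting: F(X, Y, Z) = -X**3 + 2*X**2*Z - 2*X*Y*Z - Y**3 + 2*Y**2*Z + Z**3.


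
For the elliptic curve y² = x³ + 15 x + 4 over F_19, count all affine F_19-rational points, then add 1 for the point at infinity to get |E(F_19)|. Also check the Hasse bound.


Affine points = {(0, 2), (0, 17), (1, 1), (1, 18), (2, 2), (2, 17), (3, 0), (6, 5), (6, 14), (8, 3), (8, 16), (17, 2), (17, 17), (18, 8), (18, 11)}; affine count = 15; |E(F_19)| = 16.

Discriminant check: Δ ∝ 4a³ + 27b² = 4·15³ + 27·4² = 4·3375 + 27·16 ≡ 5 (mod 19). Nonzero ⇒ E is nonsingular.
For each x ∈ F_19, compute rhs = x³ + 15·x + 4 mod 19, then count y ∈ F_19 with y² ≡ rhs.
  x = 0: rhs = 4, matching y values: 2, 17 (2 points).
  x = 1: rhs = 1, matching y values: 1, 18 (2 points).
  x = 2: rhs = 4, matching y values: 2, 17 (2 points).
  x = 3: rhs = 0, matching y values: 0 (1 points).
  x = 4: rhs = 14, matching y values: none (0 points).
  x = 5: rhs = 14, matching y values: none (0 points).
  x = 6: rhs = 6, matching y values: 5, 14 (2 points).
  x = 7: rhs = 15, matching y values: none (0 points).
  x = 8: rhs = 9, matching y values: 3, 16 (2 points).
  x = 9: rhs = 13, matching y values: none (0 points).
  x = 10: rhs = 14, matching y values: none (0 points).
  x = 11: rhs = 18, matching y values: none (0 points).
  x = 12: rhs = 12, matching y values: none (0 points).
  x = 13: rhs = 2, matching y values: none (0 points).
  x = 14: rhs = 13, matching y values: none (0 points).
  x = 15: rhs = 13, matching y values: none (0 points).
  x = 16: rhs = 8, matching y values: none (0 points).
  x = 17: rhs = 4, matching y values: 2, 17 (2 points).
  x = 18: rhs = 7, matching y values: 8, 11 (2 points).
Total affine count: 15.
Full point count |E(F_19)| = 15 + 1 = 16.
Hasse bound: |16 − (19+1)| = |-4| = 4 ≤ 2√19 ≈ 8.7178 ✓.


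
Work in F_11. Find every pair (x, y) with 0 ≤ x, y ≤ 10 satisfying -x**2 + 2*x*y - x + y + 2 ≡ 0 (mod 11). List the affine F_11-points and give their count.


Affine F_11-points: {(0, 9), (1, 0), (2, 3), (3, 3), (4, 2), (6, 9), (7, 8), (8, 8), (9, 0), (10, 2)}; count = 10.

For each of the 121 pairs (x, y) ∈ F_11², evaluate f(x, y) mod 11. Record the zeros.
  x = 0: [0↦2, 1↦3, 2↦4, 3↦5, 4↦6, 5↦7, 6↦8, 7↦9, 8↦10, 9↦0, 10↦1]  zeros at y ∈ {9}
  x = 1: [0↦0, 1↦3, 2↦6, 3↦9, 4↦1, 5↦4, 6↦7, 7↦10, 8↦2, 9↦5, 10↦8]  zeros at y ∈ {0}
  x = 2: [0↦7, 1↦1, 2↦6, 3↦0, 4↦5, 5↦10, 6↦4, 7↦9, 8↦3, 9↦8, 10↦2]  zeros at y ∈ {3}
  x = 3: [0↦1, 1↦8, 2↦4, 3↦0, 4↦7, 5↦3, 6↦10, 7↦6, 8↦2, 9↦9, 10↦5]  zeros at y ∈ {3}
  x = 4: [0↦4, 1↦2, 2↦0, 3↦9, 4↦7, 5↦5, 6↦3, 7↦1, 8↦10, 9↦8, 10↦6]  zeros at y ∈ {2}
  x = 5: [0↦5, 1↦5, 2↦5, 3↦5, 4↦5, 5↦5, 6↦5, 7↦5, 8↦5, 9↦5, 10↦5]  zeros at y ∈ ∅
  x = 6: [0↦4, 1↦6, 2↦8, 3↦10, 4↦1, 5↦3, 6↦5, 7↦7, 8↦9, 9↦0, 10↦2]  zeros at y ∈ {9}
  x = 7: [0↦1, 1↦5, 2↦9, 3↦2, 4↦6, 5↦10, 6↦3, 7↦7, 8↦0, 9↦4, 10↦8]  zeros at y ∈ {8}
  x = 8: [0↦7, 1↦2, 2↦8, 3↦3, 4↦9, 5↦4, 6↦10, 7↦5, 8↦0, 9↦6, 10↦1]  zeros at y ∈ {8}
  x = 9: [0↦0, 1↦8, 2↦5, 3↦2, 4↦10, 5↦7, 6↦4, 7↦1, 8↦9, 9↦6, 10↦3]  zeros at y ∈ {0}
  x = 10: [0↦2, 1↦1, 2↦0, 3↦10, 4↦9, 5↦8, 6↦7, 7↦6, 8↦5, 9↦4, 10↦3]  zeros at y ∈ {2}
Collecting zeros: affine points = {(0, 9), (1, 0), (2, 3), (3, 3), (4, 2), (6, 9), (7, 8), (8, 8), (9, 0), (10, 2)}.
Total count |C(F_11)_aff| = 10.


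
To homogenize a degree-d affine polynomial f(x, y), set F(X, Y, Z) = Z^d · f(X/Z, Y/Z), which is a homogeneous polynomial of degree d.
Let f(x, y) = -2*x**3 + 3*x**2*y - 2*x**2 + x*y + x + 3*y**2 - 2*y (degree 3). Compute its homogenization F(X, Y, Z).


F(X, Y, Z) = -2*X**3 + 3*X**2*Y - 2*X**2*Z + X*Y*Z + X*Z**2 + 3*Y**2*Z - 2*Y*Z**2

deg(f) = 3.
Substitute x = X/Z, y = Y/Z into f, then multiply by Z^3.
  monomial -2·x^3·y^0 ↦ -2·X^3·Y^0·Z^0.
  monomial 3·x^2·y^1 ↦ 3·X^2·Y^1·Z^0.
  monomial -2·x^2·y^0 ↦ -2·X^2·Y^0·Z^1.
  monomial 1·x^1·y^1 ↦ 1·X^1·Y^1·Z^1.
  monomial 1·x^1·y^0 ↦ 1·X^1·Y^0·Z^2.
  monomial 3·x^0·y^2 ↦ 3·X^0·Y^2·Z^1.
  monomial -2·x^0·y^1 ↦ -2·X^0·Y^1·Z^2.
Collecting: F(X, Y, Z) = -2*X**3 + 3*X**2*Y - 2*X**2*Z + X*Y*Z + X*Z**2 + 3*Y**2*Z - 2*Y*Z**2.


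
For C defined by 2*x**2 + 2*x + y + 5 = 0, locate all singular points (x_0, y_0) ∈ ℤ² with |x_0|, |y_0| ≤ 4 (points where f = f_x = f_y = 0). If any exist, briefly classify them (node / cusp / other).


No singular points in the scanned grid; C is smooth there.

Compute partial derivatives:
  f_x = 4*x + 2.
  f_y = 1.
f_y = 1 is a nonzero constant, so f_y never vanishes: no point (x, y) can satisfy f = f_x = f_y = 0. In particular no (x, y) ∈ {−4, ..., 4}² is singular; the curve is smooth.


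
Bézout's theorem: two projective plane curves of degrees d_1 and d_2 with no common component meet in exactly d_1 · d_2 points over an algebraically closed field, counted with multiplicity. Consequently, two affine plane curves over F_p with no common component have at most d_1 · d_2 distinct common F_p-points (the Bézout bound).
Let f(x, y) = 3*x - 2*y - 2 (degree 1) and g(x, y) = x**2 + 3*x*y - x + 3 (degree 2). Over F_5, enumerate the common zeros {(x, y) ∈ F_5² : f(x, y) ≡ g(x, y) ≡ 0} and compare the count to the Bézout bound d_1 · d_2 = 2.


Common zeros: {(4, 0)}; count = 1; Bézout bound = 2.

deg(f) = 1, deg(g) = 2, so Bézout bound = 2.
Scan x ∈ F_5. For each x, list the y ∈ F_5 with f(x, y) ≡ 0 and those with g(x, y) ≡ 0 (mod 5); the common zeros in that column are the intersection.
  x = 0: f ≡ 0 at y ∈ {4}; g ≡ 0 at y ∈ ∅; common: ∅.
  x = 1: f ≡ 0 at y ∈ {3}; g ≡ 0 at y ∈ {4}; common: ∅.
  x = 2: f ≡ 0 at y ∈ {2}; g ≡ 0 at y ∈ {0}; common: ∅.
  x = 3: f ≡ 0 at y ∈ {1}; g ≡ 0 at y ∈ {4}; common: ∅.
  x = 4: f ≡ 0 at y ∈ {0}; g ≡ 0 at y ∈ {0}; common: {0}.
Collecting: common zeros = {(4, 0)}, so the count is 1.
Comparison with the Bézout bound: 1 ≤ 2 = deg(f)·deg(g), as expected for curves with no common component (the affine F_5-count falls short of the bound because intersections may lie at infinity, over extension fields, or carry multiplicity).


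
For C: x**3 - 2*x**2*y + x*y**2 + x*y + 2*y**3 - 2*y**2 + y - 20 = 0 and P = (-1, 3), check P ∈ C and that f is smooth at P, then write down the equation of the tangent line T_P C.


Tangent line at P: 27*x + 34*y - 75 = 0.

Step 1: f(-1, 3) = 0, so P lies on C.
Step 2: partial derivatives
  f_x(x, y) = 3*x**2 - 4*x*y + y**2 + y, f_y(x, y) = -2*x**2 + 2*x*y + x + 6*y**2 - 4*y + 1.
  f_x(P) = 27, f_y(P) = 34 (gradient nonzero, so P is smooth).
Step 3: tangent line at P: 27·(x − -1) + 34·(y − 3) = 0.
Expanding: 27*x + 34*y - 75 = 0.


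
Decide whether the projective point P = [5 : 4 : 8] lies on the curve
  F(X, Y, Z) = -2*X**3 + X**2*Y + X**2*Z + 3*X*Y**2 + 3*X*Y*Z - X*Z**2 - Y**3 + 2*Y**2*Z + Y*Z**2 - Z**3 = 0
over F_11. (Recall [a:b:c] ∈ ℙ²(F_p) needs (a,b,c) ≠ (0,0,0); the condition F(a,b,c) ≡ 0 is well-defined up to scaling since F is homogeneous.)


F(5,4,8) ≡ 1 (mod 11); P is NOT on the curve.

Evaluate F(5, 4, 8) term-by-term (mod 11).
  -2*X**3 ↦ -2·125·1·1 = -250
  X**2*Y ↦ 1·25·4·1 = 100
  X**2*Z ↦ 1·25·1·8 = 200
  3*X*Y**2 ↦ 3·5·16·1 = 240
  3*X*Y*Z ↦ 3·5·4·8 = 480
  -X*Z**2 ↦ -1·5·1·64 = -320
  -Y**3 ↦ -1·1·64·1 = -64
  2*Y**2*Z ↦ 2·1·16·8 = 256
  Y*Z**2 ↦ 1·1·4·64 = 256
  -Z**3 ↦ -1·1·1·512 = -512
Sum: F(5, 4, 8) = (-250) + (100) + (200) + (240) + (480) + (-320) + (-64) + (256) + (256) + (-512) = 386.
Reducing mod 11: 386 ≡ 1 (mod 11).
Since F(a, b, c) ≡ 1 ≠ 0 (mod 11), P does NOT lie on the curve.


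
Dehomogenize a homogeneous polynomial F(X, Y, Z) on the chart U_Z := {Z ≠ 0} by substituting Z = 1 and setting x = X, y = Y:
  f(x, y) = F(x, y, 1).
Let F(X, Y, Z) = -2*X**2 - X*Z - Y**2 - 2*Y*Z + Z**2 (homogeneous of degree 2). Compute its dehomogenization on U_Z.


f(x, y) = -2*x**2 - x - y**2 - 2*y + 1

On U_Z we set Z = 1. Each monomial c·X^i·Y^j·Z^k in F becomes c·x^i·y^j·1^k = c·x^i·y^j.
Substituting Z = 1: F(X, Y, 1) = -2*x**2 - x - y**2 - 2*y + 1.
Note: deg(f) ≤ deg(F) = 2; strict inequality happens when F is divisible by Z (lost terms).


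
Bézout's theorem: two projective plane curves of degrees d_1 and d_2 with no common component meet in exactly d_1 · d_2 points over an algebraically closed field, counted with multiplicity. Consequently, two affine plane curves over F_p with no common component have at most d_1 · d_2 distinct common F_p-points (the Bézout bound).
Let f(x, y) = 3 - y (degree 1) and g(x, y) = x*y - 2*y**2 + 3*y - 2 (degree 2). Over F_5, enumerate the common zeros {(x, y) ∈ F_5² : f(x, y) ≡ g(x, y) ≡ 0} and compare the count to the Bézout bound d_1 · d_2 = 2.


Common zeros: {(2, 3)}; count = 1; Bézout bound = 2.

deg(f) = 1, deg(g) = 2, so Bézout bound = 2.
Scan x ∈ F_5. For each x, list the y ∈ F_5 with f(x, y) ≡ 0 and those with g(x, y) ≡ 0 (mod 5); the common zeros in that column are the intersection.
  x = 0: f ≡ 0 at y ∈ {3}; g ≡ 0 at y ∈ ∅; common: ∅.
  x = 1: f ≡ 0 at y ∈ {3}; g ≡ 0 at y ∈ {1}; common: ∅.
  x = 2: f ≡ 0 at y ∈ {3}; g ≡ 0 at y ∈ {2, 3}; common: {3}.
  x = 3: f ≡ 0 at y ∈ {3}; g ≡ 0 at y ∈ {4}; common: ∅.
  x = 4: f ≡ 0 at y ∈ {3}; g ≡ 0 at y ∈ ∅; common: ∅.
Collecting: common zeros = {(2, 3)}, so the count is 1.
Comparison with the Bézout bound: 1 ≤ 2 = deg(f)·deg(g), as expected for curves with no common component (the affine F_5-count falls short of the bound because intersections may lie at infinity, over extension fields, or carry multiplicity).


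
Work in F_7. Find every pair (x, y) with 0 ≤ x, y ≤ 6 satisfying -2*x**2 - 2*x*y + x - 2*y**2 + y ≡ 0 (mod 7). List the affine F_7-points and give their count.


Affine F_7-points: {(0, 0), (0, 4), (1, 5), (4, 0), (5, 1), (5, 5)}; count = 6.

For each of the 49 pairs (x, y) ∈ F_7², evaluate f(x, y) mod 7. Record the zeros.
  x = 0: [0↦0, 1↦6, 2↦1, 3↦6, 4↦0, 5↦4, 6↦4]  zeros at y ∈ {0, 4}
  x = 1: [0↦6, 1↦3, 2↦3, 3↦6, 4↦5, 5↦0, 6↦5]  zeros at y ∈ {5}
  x = 2: [0↦1, 1↦3, 2↦1, 3↦2, 4↦6, 5↦6, 6↦2]  zeros at y ∈ ∅
  x = 3: [0↦6, 1↦6, 2↦2, 3↦1, 4↦3, 5↦1, 6↦2]  zeros at y ∈ ∅
  x = 4: [0↦0, 1↦5, 2↦6, 3↦3, 4↦3, 5↦6, 6↦5]  zeros at y ∈ {0}
  x = 5: [0↦4, 1↦0, 2↦6, 3↦1, 4↦6, 5↦0, 6↦4]  zeros at y ∈ {1, 5}
  x = 6: [0↦4, 1↦5, 2↦2, 3↦2, 4↦5, 5↦4, 6↦6]  zeros at y ∈ ∅
Collecting zeros: affine points = {(0, 0), (0, 4), (1, 5), (4, 0), (5, 1), (5, 5)}.
Total count |C(F_7)_aff| = 6.


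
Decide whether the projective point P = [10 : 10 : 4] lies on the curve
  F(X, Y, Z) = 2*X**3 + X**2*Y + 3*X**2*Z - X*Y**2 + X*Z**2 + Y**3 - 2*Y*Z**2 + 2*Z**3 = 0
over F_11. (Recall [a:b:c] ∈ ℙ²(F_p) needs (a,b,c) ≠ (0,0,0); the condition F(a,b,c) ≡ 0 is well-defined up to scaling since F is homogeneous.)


F(10,10,4) ≡ 10 (mod 11); P is NOT on the curve.

Evaluate F(10, 10, 4) term-by-term (mod 11).
  2*X**3 ↦ 2·1000·1·1 = 2000
  X**2*Y ↦ 1·100·10·1 = 1000
  3*X**2*Z ↦ 3·100·1·4 = 1200
  -X*Y**2 ↦ -1·10·100·1 = -1000
  X*Z**2 ↦ 1·10·1·16 = 160
  Y**3 ↦ 1·1·1000·1 = 1000
  -2*Y*Z**2 ↦ -2·1·10·16 = -320
  2*Z**3 ↦ 2·1·1·64 = 128
Sum: F(10, 10, 4) = (2000) + (1000) + (1200) + (-1000) + (160) + (1000) + (-320) + (128) = 4168.
Reducing mod 11: 4168 ≡ 10 (mod 11).
Since F(a, b, c) ≡ 10 ≠ 0 (mod 11), P does NOT lie on the curve.


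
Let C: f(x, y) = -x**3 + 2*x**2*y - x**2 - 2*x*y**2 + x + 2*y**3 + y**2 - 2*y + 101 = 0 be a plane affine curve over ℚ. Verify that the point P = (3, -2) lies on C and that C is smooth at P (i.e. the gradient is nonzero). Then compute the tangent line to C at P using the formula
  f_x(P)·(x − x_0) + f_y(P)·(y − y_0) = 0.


Tangent line at P: -64*x + 60*y + 312 = 0.

Step 1: f(3, -2) = 0, so P lies on C.
Step 2: partial derivatives
  f_x(x, y) = -3*x**2 + 4*x*y - 2*x - 2*y**2 + 1, f_y(x, y) = 2*x**2 - 4*x*y + 6*y**2 + 2*y - 2.
  f_x(P) = -64, f_y(P) = 60 (gradient nonzero, so P is smooth).
Step 3: tangent line at P: -64·(x − 3) + 60·(y − -2) = 0.
Expanding: -64*x + 60*y + 312 = 0.


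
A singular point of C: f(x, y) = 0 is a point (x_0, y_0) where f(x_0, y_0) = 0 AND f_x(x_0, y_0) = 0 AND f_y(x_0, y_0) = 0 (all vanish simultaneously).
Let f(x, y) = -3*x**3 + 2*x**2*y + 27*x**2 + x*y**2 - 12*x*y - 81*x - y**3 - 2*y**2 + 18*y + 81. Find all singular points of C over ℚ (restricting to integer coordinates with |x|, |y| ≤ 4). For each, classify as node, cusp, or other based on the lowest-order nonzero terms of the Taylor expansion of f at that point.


Singular points: {(3, 0)}; classification: cusp.

Compute partial derivatives:
  f_x = -9*x**2 + 4*x*y + 54*x + y**2 - 12*y - 81.
  f_y = 2*x**2 + 2*x*y - 12*x - 3*y**2 - 4*y + 18.
Scan x_0 ∈ {−4, ..., 4}. For each x_0, f_y(x_0, y) is a polynomial in y; find its integer roots y ∈ {−4, ..., 4}, then test f_x and f at those candidates.
  x = -4: f_y(-4, y) = -3*y**2 - 12*y + 98; no integer root y with |y| ≤ 4.
  x = -3: f_y(-3, y) = -3*y**2 - 10*y + 72; no integer root y with |y| ≤ 4.
  x = -2: f_y(-2, y) = -3*y**2 - 8*y + 50; no integer root y with |y| ≤ 4.
  x = -1: f_y(-1, y) = -3*y**2 - 6*y + 32; no integer root y with |y| ≤ 4.
  x = 0: f_y(0, y) = -3*y**2 - 4*y + 18; no integer root y with |y| ≤ 4.
  x = 1: f_y(1, y) = -3*y**2 - 2*y + 8; vanishes at y ∈ {-2}. (1, -2): f_x = -16 ≠ 0.
  x = 2: f_y(2, y) = 2 - 3*y**2; no integer root y with |y| ≤ 4.
  x = 3: f_y(3, y) = -3*y**2 + 2*y; vanishes at y ∈ {0}. (3, 0): f_x = 0, f = 0 — SINGULAR.
  x = 4: f_y(4, y) = -3*y**2 + 4*y + 2; no integer root y with |y| ≤ 4.
Only singular point on the grid: (3, 0).
Classify: substitute x = 3 + u, y = 0 + v and expand: f = -3*u**3 + 2*u**2*v + u*v**2 - v**3 + v**2.
No constant or linear terms (consistent with a singular point). Quadratic part: v**2. Cubic part: -3*u**3 + 2*u**2*v + u*v**2 - v**3.
The quadratic part v**2 is a perfect square, so there is a single (double) tangent line v = 0, i.e. y = 0. Restricting the cubic part to that line (v = 0) leaves -3*u**3 ≠ 0, so f is not divisible by v and the branch is v² ≈ 3*u**3 to lowest order — this is a cusp.
Classification: cusp.


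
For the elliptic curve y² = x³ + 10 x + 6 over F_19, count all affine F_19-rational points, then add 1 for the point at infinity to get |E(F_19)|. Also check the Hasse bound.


Affine points = {(0, 5), (0, 14), (1, 6), (1, 13), (3, 5), (3, 14), (6, 4), (6, 15), (7, 1), (7, 18), (8, 3), (8, 16), (10, 2), (10, 17), (12, 7), (12, 12), (15, 4), (15, 15), (16, 5), (16, 14), (17, 4), (17, 15)}; affine count = 22; |E(F_19)| = 23.

Discriminant check: Δ ∝ 4a³ + 27b² = 4·10³ + 27·6² = 4·1000 + 27·36 ≡ 13 (mod 19). Nonzero ⇒ E is nonsingular.
For each x ∈ F_19, compute rhs = x³ + 10·x + 6 mod 19, then count y ∈ F_19 with y² ≡ rhs.
  x = 0: rhs = 6, matching y values: 5, 14 (2 points).
  x = 1: rhs = 17, matching y values: 6, 13 (2 points).
  x = 2: rhs = 15, matching y values: none (0 points).
  x = 3: rhs = 6, matching y values: 5, 14 (2 points).
  x = 4: rhs = 15, matching y values: none (0 points).
  x = 5: rhs = 10, matching y values: none (0 points).
  x = 6: rhs = 16, matching y values: 4, 15 (2 points).
  x = 7: rhs = 1, matching y values: 1, 18 (2 points).
  x = 8: rhs = 9, matching y values: 3, 16 (2 points).
  x = 9: rhs = 8, matching y values: none (0 points).
  x = 10: rhs = 4, matching y values: 2, 17 (2 points).
  x = 11: rhs = 3, matching y values: none (0 points).
  x = 12: rhs = 11, matching y values: 7, 12 (2 points).
  x = 13: rhs = 15, matching y values: none (0 points).
  x = 14: rhs = 2, matching y values: none (0 points).
  x = 15: rhs = 16, matching y values: 4, 15 (2 points).
  x = 16: rhs = 6, matching y values: 5, 14 (2 points).
  x = 17: rhs = 16, matching y values: 4, 15 (2 points).
  x = 18: rhs = 14, matching y values: none (0 points).
Total affine count: 22.
Full point count |E(F_19)| = 22 + 1 = 23.
Hasse bound: |23 − (19+1)| = |3| = 3 ≤ 2√19 ≈ 8.7178 ✓.


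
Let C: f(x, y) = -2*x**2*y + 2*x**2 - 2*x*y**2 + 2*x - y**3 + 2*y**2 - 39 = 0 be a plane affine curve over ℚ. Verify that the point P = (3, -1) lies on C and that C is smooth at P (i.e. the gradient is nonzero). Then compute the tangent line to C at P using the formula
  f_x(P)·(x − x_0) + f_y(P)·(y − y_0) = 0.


Tangent line at P: 24*x - 13*y - 85 = 0.

Step 1: f(3, -1) = 0, so P lies on C.
Step 2: partial derivatives
  f_x(x, y) = -4*x*y + 4*x - 2*y**2 + 2, f_y(x, y) = -2*x**2 - 4*x*y - 3*y**2 + 4*y.
  f_x(P) = 24, f_y(P) = -13 (gradient nonzero, so P is smooth).
Step 3: tangent line at P: 24·(x − 3) + -13·(y − -1) = 0.
Expanding: 24*x - 13*y - 85 = 0.


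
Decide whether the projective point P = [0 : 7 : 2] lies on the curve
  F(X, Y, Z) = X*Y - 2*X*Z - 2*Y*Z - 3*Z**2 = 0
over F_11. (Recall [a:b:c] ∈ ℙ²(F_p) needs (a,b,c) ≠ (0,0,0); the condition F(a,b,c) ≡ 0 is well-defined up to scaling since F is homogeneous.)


F(0,7,2) ≡ 4 (mod 11); P is NOT on the curve.

Evaluate F(0, 7, 2) term-by-term (mod 11).
  X*Y ↦ 1·0·7·1 = 0
  -2*X*Z ↦ -2·0·1·2 = 0
  -2*Y*Z ↦ -2·1·7·2 = -28
  -3*Z**2 ↦ -3·1·1·4 = -12
Sum: F(0, 7, 2) = (0) + (0) + (-28) + (-12) = -40.
Reducing mod 11: -40 ≡ 4 (mod 11).
Since F(a, b, c) ≡ 4 ≠ 0 (mod 11), P does NOT lie on the curve.


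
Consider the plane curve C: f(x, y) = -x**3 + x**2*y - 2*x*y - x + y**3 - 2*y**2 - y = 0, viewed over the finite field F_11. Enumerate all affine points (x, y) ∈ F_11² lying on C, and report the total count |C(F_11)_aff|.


Affine F_11-points: {(0, 0), (1, 4), (3, 5), (6, 2), (9, 10)}; count = 5.

For each of the 121 pairs (x, y) ∈ F_11², evaluate f(x, y) mod 11. Record the zeros.
  x = 0: [0↦0, 1↦9, 2↦9, 3↦6, 4↦6, 5↦4, 6↦6, 7↦7, 8↦2, 9↦8, 10↦9]  zeros at y ∈ {0}
  x = 1: [0↦9, 1↦6, 2↦5, 3↦1, 4↦0, 5↦8, 6↦9, 7↦9, 8↦3, 9↦8, 10↦8]  zeros at y ∈ {4}
  x = 2: [0↦1, 1↦10, 2↦10, 3↦7, 4↦7, 5↦5, 6↦7, 7↦8, 8↦3, 9↦9, 10↦10]  zeros at y ∈ ∅
  x = 3: [0↦3, 1↦4, 2↦7, 3↦7, 4↦10, 5↦0, 6↦5, 7↦9, 8↦7, 9↦5, 10↦9]  zeros at y ∈ {5}
  x = 4: [0↦9, 1↦4, 2↦1, 3↦6, 4↦3, 5↦9, 6↦8, 7↦6, 8↦9, 9↦1, 10↦10]  zeros at y ∈ ∅
  x = 5: [0↦2, 1↦4, 2↦8, 3↦9, 4↦2, 5↦4, 6↦10, 7↦4, 8↦3, 9↦2, 10↦7]  zeros at y ∈ ∅
  x = 6: [0↦9, 1↦9, 2↦0, 3↦10, 4↦1, 5↦1, 6↦5, 7↦8, 8↦5, 9↦2, 10↦5]  zeros at y ∈ {2}
  x = 7: [0↦2, 1↦2, 2↦4, 3↦3, 4↦5, 5↦5, 6↦9, 7↦1, 8↦9, 9↦6, 10↦9]  zeros at y ∈ ∅
  x = 8: [0↦8, 1↦10, 2↦3, 3↦4, 4↦8, 5↦10, 6↦5, 7↦10, 8↦9, 9↦8, 10↦2]  zeros at y ∈ ∅
  x = 9: [0↦10, 1↦5, 2↦2, 3↦7, 4↦4, 5↦10, 6↦9, 7↦7, 8↦10, 9↦2, 10↦0]  zeros at y ∈ {10}
  x = 10: [0↦2, 1↦3, 2↦6, 3↦6, 4↦9, 5↦10, 6↦4, 7↦8, 8↦6, 9↦4, 10↦8]  zeros at y ∈ ∅
Collecting zeros: affine points = {(0, 0), (1, 4), (3, 5), (6, 2), (9, 10)}.
Total count |C(F_11)_aff| = 5.


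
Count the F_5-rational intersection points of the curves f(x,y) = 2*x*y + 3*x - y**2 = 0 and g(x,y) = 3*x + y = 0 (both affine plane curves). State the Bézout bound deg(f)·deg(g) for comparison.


Common zeros: {(0, 0)}; count = 1; Bézout bound = 2.

deg(f) = 2, deg(g) = 1, so Bézout bound = 2.
Scan x ∈ F_5. For each x, list the y ∈ F_5 with f(x, y) ≡ 0 and those with g(x, y) ≡ 0 (mod 5); the common zeros in that column are the intersection.
  x = 0: f ≡ 0 at y ∈ {0}; g ≡ 0 at y ∈ {0}; common: {0}.
  x = 1: f ≡ 0 at y ∈ {3, 4}; g ≡ 0 at y ∈ {2}; common: ∅.
  x = 2: f ≡ 0 at y ∈ {2}; g ≡ 0 at y ∈ {4}; common: ∅.
  x = 3: f ≡ 0 at y ∈ ∅; g ≡ 0 at y ∈ {1}; common: ∅.
  x = 4: f ≡ 0 at y ∈ ∅; g ≡ 0 at y ∈ {3}; common: ∅.
Collecting: common zeros = {(0, 0)}, so the count is 1.
Comparison with the Bézout bound: 1 ≤ 2 = deg(f)·deg(g), as expected for curves with no common component (the affine F_5-count falls short of the bound because intersections may lie at infinity, over extension fields, or carry multiplicity).


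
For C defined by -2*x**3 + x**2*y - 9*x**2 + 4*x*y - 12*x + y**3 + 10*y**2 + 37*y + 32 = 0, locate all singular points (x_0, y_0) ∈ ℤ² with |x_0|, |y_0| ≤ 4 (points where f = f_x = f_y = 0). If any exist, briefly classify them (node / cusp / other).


Singular points: {(-2, -3)}; classification: cusp.

Compute partial derivatives:
  f_x = -6*x**2 + 2*x*y - 18*x + 4*y - 12.
  f_y = x**2 + 4*x + 3*y**2 + 20*y + 37.
Scan x_0 ∈ {−4, ..., 4}. For each x_0, f_y(x_0, y) is a polynomial in y; find its integer roots y ∈ {−4, ..., 4}, then test f_x and f at those candidates.
  x = -4: f_y(-4, y) = 3*y**2 + 20*y + 37; no integer root y with |y| ≤ 4.
  x = -3: f_y(-3, y) = 3*y**2 + 20*y + 34; no integer root y with |y| ≤ 4.
  x = -2: f_y(-2, y) = 3*y**2 + 20*y + 33; vanishes at y ∈ {-3}. (-2, -3): f_x = 0, f = 0 — SINGULAR.
  x = -1: f_y(-1, y) = 3*y**2 + 20*y + 34; no integer root y with |y| ≤ 4.
  x = 0: f_y(0, y) = 3*y**2 + 20*y + 37; no integer root y with |y| ≤ 4.
  x = 1: f_y(1, y) = 3*y**2 + 20*y + 42; no integer root y with |y| ≤ 4.
  x = 2: f_y(2, y) = 3*y**2 + 20*y + 49; no integer root y with |y| ≤ 4.
  x = 3: f_y(3, y) = 3*y**2 + 20*y + 58; no integer root y with |y| ≤ 4.
  x = 4: f_y(4, y) = 3*y**2 + 20*y + 69; no integer root y with |y| ≤ 4.
Only singular point on the grid: (-2, -3).
Classify: substitute x = -2 + u, y = -3 + v and expand: f = -2*u**3 + u**2*v + v**3 + v**2.
No constant or linear terms (consistent with a singular point). Quadratic part: v**2. Cubic part: -2*u**3 + u**2*v + v**3.
The quadratic part v**2 is a perfect square, so there is a single (double) tangent line v = 0, i.e. y = -3. Restricting the cubic part to that line (v = 0) leaves -2*u**3 ≠ 0, so f is not divisible by v and the branch is v² ≈ 2*u**3 to lowest order — this is a cusp.
Classification: cusp.


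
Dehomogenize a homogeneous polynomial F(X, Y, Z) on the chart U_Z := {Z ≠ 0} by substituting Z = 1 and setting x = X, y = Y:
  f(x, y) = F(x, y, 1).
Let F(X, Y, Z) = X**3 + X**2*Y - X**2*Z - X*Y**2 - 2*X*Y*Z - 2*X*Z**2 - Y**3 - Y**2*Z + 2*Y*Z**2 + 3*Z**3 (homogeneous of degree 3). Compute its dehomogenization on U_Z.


f(x, y) = x**3 + x**2*y - x**2 - x*y**2 - 2*x*y - 2*x - y**3 - y**2 + 2*y + 3

On U_Z we set Z = 1. Each monomial c·X^i·Y^j·Z^k in F becomes c·x^i·y^j·1^k = c·x^i·y^j.
Substituting Z = 1: F(X, Y, 1) = x**3 + x**2*y - x**2 - x*y**2 - 2*x*y - 2*x - y**3 - y**2 + 2*y + 3.
Note: deg(f) ≤ deg(F) = 3; strict inequality happens when F is divisible by Z (lost terms).


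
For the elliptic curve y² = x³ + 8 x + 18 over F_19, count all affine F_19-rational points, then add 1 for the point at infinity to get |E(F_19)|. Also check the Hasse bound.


Affine points = {(2, 2), (2, 17), (4, 0), (6, 4), (6, 15), (8, 9), (8, 10), (13, 1), (13, 18), (14, 9), (14, 10), (15, 6), (15, 13), (16, 9), (16, 10), (18, 3), (18, 16)}; affine count = 17; |E(F_19)| = 18.

Discriminant check: Δ ∝ 4a³ + 27b² = 4·8³ + 27·18² = 4·512 + 27·324 ≡ 4 (mod 19). Nonzero ⇒ E is nonsingular.
For each x ∈ F_19, compute rhs = x³ + 8·x + 18 mod 19, then count y ∈ F_19 with y² ≡ rhs.
  x = 0: rhs = 18, matching y values: none (0 points).
  x = 1: rhs = 8, matching y values: none (0 points).
  x = 2: rhs = 4, matching y values: 2, 17 (2 points).
  x = 3: rhs = 12, matching y values: none (0 points).
  x = 4: rhs = 0, matching y values: 0 (1 points).
  x = 5: rhs = 12, matching y values: none (0 points).
  x = 6: rhs = 16, matching y values: 4, 15 (2 points).
  x = 7: rhs = 18, matching y values: none (0 points).
  x = 8: rhs = 5, matching y values: 9, 10 (2 points).
  x = 9: rhs = 2, matching y values: none (0 points).
  x = 10: rhs = 15, matching y values: none (0 points).
  x = 11: rhs = 12, matching y values: none (0 points).
  x = 12: rhs = 18, matching y values: none (0 points).
  x = 13: rhs = 1, matching y values: 1, 18 (2 points).
  x = 14: rhs = 5, matching y values: 9, 10 (2 points).
  x = 15: rhs = 17, matching y values: 6, 13 (2 points).
  x = 16: rhs = 5, matching y values: 9, 10 (2 points).
  x = 17: rhs = 13, matching y values: none (0 points).
  x = 18: rhs = 9, matching y values: 3, 16 (2 points).
Total affine count: 17.
Full point count |E(F_19)| = 17 + 1 = 18.
Hasse bound: |18 − (19+1)| = |-2| = 2 ≤ 2√19 ≈ 8.7178 ✓.


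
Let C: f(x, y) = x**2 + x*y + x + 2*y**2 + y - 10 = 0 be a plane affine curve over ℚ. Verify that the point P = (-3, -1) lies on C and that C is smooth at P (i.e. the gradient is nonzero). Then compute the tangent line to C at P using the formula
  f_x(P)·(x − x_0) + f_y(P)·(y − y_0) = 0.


Tangent line at P: -6*x - 6*y - 24 = 0.

Step 1: f(-3, -1) = 0, so P lies on C.
Step 2: partial derivatives
  f_x(x, y) = 2*x + y + 1, f_y(x, y) = x + 4*y + 1.
  f_x(P) = -6, f_y(P) = -6 (gradient nonzero, so P is smooth).
Step 3: tangent line at P: -6·(x − -3) + -6·(y − -1) = 0.
Expanding: -6*x - 6*y - 24 = 0.


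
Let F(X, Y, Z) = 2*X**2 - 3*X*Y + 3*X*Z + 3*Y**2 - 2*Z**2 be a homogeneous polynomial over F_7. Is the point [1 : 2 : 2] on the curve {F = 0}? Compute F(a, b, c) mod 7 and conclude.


F(1,2,2) ≡ 6 (mod 7); P is NOT on the curve.

Evaluate F(1, 2, 2) term-by-term (mod 7).
  2*X**2 ↦ 2·1·1·1 = 2
  -3*X*Y ↦ -3·1·2·1 = -6
  3*X*Z ↦ 3·1·1·2 = 6
  3*Y**2 ↦ 3·1·4·1 = 12
  -2*Z**2 ↦ -2·1·1·4 = -8
Sum: F(1, 2, 2) = (2) + (-6) + (6) + (12) + (-8) = 6.
Reducing mod 7: 6 ≡ 6 (mod 7).
Since F(a, b, c) ≡ 6 ≠ 0 (mod 7), P does NOT lie on the curve.


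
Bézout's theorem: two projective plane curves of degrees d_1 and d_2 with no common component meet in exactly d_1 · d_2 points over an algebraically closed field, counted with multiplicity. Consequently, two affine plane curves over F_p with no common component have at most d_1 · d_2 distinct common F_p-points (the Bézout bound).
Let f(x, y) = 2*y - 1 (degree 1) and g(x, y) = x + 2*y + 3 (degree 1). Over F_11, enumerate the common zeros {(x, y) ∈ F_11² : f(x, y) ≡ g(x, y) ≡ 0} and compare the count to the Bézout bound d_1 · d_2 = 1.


Common zeros: {(7, 6)}; count = 1; Bézout bound = 1.

deg(f) = 1, deg(g) = 1, so Bézout bound = 1.
Scan x ∈ F_11. For each x, list the y ∈ F_11 with f(x, y) ≡ 0 and those with g(x, y) ≡ 0 (mod 11); the common zeros in that column are the intersection.
  x = 0: f ≡ 0 at y ∈ {6}; g ≡ 0 at y ∈ {4}; common: ∅.
  x = 1: f ≡ 0 at y ∈ {6}; g ≡ 0 at y ∈ {9}; common: ∅.
  x = 2: f ≡ 0 at y ∈ {6}; g ≡ 0 at y ∈ {3}; common: ∅.
  x = 3: f ≡ 0 at y ∈ {6}; g ≡ 0 at y ∈ {8}; common: ∅.
  x = 4: f ≡ 0 at y ∈ {6}; g ≡ 0 at y ∈ {2}; common: ∅.
  x = 5: f ≡ 0 at y ∈ {6}; g ≡ 0 at y ∈ {7}; common: ∅.
  x = 6: f ≡ 0 at y ∈ {6}; g ≡ 0 at y ∈ {1}; common: ∅.
  x = 7: f ≡ 0 at y ∈ {6}; g ≡ 0 at y ∈ {6}; common: {6}.
  x = 8: f ≡ 0 at y ∈ {6}; g ≡ 0 at y ∈ {0}; common: ∅.
  x = 9: f ≡ 0 at y ∈ {6}; g ≡ 0 at y ∈ {5}; common: ∅.
  x = 10: f ≡ 0 at y ∈ {6}; g ≡ 0 at y ∈ {10}; common: ∅.
Collecting: common zeros = {(7, 6)}, so the count is 1.
Comparison with the Bézout bound: 1 ≤ 1 = deg(f)·deg(g), as expected for curves with no common component (the bound is attained).
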